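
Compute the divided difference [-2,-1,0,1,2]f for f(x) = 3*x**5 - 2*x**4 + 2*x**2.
-2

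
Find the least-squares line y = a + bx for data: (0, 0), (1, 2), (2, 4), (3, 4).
a = 2/5, b = 7/5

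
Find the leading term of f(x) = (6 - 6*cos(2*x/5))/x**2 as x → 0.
12/25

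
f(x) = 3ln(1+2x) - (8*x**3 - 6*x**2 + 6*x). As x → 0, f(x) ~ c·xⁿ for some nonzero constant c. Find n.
4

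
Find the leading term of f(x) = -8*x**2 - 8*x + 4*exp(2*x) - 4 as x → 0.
16*x**3/3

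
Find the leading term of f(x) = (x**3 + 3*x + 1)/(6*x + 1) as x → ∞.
x**2/6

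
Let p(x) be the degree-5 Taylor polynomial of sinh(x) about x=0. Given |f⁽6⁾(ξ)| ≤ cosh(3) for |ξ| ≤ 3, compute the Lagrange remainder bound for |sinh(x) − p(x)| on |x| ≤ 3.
81*cosh(3)/80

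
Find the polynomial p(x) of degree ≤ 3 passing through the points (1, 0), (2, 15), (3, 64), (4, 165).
3*x**3 - x**2 - 3*x + 1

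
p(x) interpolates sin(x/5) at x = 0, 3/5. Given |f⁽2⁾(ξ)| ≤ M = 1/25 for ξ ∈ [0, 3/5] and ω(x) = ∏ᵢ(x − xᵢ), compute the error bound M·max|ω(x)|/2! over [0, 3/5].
9/5000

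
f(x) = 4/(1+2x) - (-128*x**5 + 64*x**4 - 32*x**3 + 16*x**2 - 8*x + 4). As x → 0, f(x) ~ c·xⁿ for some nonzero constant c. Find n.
6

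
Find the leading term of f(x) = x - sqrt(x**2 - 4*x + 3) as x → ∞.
2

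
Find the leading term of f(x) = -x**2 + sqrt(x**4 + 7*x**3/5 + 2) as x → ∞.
7*x/10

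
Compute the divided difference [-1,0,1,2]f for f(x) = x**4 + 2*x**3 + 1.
4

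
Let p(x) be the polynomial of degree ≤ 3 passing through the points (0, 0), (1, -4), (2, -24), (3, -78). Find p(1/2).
-9/8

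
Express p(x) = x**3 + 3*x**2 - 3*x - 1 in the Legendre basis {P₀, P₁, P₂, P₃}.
(-12/5)P₁ + (2)P₂ + (2/5)P₃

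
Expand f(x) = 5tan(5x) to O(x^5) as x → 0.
25*x + 625*x**3/3 + O(x**5)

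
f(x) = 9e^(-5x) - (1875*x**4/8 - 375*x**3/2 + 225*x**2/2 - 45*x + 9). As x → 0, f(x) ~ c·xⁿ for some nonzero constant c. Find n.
5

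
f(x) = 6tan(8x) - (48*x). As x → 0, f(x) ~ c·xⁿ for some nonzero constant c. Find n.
3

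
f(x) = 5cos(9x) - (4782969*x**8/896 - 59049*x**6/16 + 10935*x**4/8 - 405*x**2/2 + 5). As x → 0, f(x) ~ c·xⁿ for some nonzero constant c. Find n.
10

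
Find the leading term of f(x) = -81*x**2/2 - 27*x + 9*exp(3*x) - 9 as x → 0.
81*x**3/2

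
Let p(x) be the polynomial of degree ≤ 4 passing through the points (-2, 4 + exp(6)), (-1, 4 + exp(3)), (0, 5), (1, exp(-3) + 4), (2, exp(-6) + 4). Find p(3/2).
((-5*exp(6) + 442 + 28*exp(3))*exp(6) + 35 + 140*exp(3))*exp(-6)/128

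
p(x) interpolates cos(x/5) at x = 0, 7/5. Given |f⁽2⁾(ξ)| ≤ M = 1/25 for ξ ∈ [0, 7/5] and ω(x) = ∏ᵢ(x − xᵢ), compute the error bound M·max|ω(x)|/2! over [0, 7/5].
49/5000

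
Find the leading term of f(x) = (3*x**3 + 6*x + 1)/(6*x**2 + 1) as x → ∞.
x/2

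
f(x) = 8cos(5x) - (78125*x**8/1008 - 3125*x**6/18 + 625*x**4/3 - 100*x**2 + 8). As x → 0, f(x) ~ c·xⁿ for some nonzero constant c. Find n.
10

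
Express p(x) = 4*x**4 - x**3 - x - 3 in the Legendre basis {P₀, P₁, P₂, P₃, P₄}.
(-11/5)P₀ + (-8/5)P₁ + (16/7)P₂ + (-2/5)P₃ + (32/35)P₄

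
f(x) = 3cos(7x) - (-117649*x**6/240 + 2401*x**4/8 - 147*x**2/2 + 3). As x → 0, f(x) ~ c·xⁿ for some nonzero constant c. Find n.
8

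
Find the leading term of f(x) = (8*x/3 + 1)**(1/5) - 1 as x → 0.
8*x/15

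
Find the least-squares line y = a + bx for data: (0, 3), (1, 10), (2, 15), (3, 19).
a = 19/5, b = 53/10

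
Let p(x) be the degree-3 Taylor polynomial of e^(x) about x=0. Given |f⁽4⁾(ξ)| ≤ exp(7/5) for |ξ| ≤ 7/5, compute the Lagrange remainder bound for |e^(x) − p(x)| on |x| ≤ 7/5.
2401*exp(7/5)/15000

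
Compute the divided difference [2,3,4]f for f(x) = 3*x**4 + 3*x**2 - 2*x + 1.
168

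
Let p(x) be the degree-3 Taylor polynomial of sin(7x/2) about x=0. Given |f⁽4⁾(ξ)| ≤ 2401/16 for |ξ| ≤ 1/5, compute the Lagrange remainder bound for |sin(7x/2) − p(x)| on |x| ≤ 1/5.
2401/240000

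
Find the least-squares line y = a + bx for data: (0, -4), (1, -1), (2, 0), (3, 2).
a = -18/5, b = 19/10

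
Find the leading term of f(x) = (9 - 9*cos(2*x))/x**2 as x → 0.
18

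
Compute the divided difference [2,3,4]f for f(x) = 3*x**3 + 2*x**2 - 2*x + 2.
29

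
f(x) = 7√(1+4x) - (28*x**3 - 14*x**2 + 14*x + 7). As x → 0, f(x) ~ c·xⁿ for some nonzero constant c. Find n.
4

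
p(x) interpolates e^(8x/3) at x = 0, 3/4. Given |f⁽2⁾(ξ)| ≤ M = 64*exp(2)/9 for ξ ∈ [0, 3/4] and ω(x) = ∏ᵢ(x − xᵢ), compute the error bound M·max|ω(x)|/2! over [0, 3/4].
exp(2)/2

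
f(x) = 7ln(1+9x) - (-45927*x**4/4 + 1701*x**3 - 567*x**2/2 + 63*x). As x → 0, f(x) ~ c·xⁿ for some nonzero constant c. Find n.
5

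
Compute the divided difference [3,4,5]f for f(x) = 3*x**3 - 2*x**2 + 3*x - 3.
34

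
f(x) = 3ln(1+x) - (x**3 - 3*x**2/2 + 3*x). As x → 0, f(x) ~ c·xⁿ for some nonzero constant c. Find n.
4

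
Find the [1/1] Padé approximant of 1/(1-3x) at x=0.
1/(1 - 3*x)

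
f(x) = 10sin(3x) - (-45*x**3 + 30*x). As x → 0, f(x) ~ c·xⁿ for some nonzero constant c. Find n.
5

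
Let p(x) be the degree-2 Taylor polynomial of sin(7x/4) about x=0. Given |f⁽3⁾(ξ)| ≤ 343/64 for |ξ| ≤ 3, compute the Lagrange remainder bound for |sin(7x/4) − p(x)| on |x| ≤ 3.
3087/128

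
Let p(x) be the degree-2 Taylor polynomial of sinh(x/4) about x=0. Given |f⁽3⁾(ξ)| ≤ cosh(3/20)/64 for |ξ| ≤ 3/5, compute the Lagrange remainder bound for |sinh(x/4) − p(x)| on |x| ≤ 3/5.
9*cosh(3/20)/16000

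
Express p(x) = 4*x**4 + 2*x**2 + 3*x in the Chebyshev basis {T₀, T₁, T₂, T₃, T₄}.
(5/2)T₀ + (3)T₁ + (3)T₂ + (1/2)T₄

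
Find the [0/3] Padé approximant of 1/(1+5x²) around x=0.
1/(5*x**2 + 1)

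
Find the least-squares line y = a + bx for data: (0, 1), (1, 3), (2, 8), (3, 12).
a = 3/10, b = 19/5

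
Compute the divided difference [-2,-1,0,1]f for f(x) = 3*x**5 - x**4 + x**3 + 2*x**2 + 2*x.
18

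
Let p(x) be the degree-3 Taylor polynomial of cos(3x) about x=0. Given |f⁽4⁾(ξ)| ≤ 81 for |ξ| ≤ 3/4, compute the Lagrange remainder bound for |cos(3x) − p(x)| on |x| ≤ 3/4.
2187/2048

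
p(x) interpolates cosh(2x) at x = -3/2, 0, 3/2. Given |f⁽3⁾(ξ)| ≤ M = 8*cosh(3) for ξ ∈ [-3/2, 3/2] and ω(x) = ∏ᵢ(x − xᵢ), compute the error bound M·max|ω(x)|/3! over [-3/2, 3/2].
sqrt(3)*cosh(3)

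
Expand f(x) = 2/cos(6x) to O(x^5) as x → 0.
2 + 36*x**2 + 540*x**4 + O(x**5)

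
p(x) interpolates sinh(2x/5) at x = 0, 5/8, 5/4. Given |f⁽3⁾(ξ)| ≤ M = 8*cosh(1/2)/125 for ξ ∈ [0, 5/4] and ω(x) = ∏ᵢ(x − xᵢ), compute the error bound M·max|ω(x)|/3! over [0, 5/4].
sqrt(3)*cosh(1/2)/1728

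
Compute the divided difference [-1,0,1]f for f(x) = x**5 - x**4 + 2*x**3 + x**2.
0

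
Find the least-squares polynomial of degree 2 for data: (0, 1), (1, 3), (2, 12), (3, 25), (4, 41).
4/7 + (37/35)x + (16/7)x²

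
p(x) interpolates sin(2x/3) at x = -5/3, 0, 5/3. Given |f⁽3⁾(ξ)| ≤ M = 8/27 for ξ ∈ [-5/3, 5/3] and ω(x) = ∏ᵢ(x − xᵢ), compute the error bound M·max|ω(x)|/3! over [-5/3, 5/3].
1000*sqrt(3)/19683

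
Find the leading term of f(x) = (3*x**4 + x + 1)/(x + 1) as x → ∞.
3*x**3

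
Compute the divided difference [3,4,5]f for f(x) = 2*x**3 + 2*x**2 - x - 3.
26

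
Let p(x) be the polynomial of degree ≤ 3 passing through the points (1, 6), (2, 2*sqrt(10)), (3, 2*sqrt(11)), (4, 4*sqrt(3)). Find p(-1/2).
-189*sqrt(10)/8 - 35*sqrt(3)/4 + 315/8 + 135*sqrt(11)/8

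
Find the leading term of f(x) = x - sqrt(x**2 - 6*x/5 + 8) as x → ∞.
3/5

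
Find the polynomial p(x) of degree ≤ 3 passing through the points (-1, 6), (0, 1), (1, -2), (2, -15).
-2*x**3 + x**2 - 2*x + 1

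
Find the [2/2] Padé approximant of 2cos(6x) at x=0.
(2 - 30*x**2)/(3*x**2 + 1)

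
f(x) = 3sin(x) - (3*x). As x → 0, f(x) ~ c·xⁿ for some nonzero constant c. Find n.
3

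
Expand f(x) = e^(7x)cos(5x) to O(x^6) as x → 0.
1 + 7*x + 12*x**2 - 91*x**3/3 - 1081*x**4/6 - 11767*x**5/30 + O(x**6)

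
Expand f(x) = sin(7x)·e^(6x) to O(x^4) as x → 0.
7*x + 42*x**2 + 413*x**3/6 + O(x**4)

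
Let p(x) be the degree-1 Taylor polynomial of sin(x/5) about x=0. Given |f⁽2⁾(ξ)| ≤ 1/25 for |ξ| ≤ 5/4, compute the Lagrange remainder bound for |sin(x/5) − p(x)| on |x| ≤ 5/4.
1/32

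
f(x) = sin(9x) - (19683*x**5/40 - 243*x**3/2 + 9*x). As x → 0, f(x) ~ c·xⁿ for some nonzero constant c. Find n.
7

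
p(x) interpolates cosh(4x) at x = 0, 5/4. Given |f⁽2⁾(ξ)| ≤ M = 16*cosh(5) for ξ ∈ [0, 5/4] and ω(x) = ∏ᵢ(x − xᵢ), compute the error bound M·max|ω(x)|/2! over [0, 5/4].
25*cosh(5)/8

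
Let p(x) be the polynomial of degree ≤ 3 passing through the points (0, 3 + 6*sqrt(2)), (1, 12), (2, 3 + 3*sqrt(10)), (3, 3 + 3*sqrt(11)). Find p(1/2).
-15*sqrt(10)/16 + 3*sqrt(11)/16 + 15*sqrt(2)/8 + 183/16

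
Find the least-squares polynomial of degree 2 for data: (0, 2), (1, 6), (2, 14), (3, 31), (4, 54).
81/35 + (-37/70)x + (47/14)x²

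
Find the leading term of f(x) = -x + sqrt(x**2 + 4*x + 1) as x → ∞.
2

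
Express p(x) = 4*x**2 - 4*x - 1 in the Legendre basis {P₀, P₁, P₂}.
(1/3)P₀ + (-4)P₁ + (8/3)P₂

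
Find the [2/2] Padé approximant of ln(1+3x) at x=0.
3*x*(3*x + 2)/(2*(3*x**2/2 + 3*x + 1))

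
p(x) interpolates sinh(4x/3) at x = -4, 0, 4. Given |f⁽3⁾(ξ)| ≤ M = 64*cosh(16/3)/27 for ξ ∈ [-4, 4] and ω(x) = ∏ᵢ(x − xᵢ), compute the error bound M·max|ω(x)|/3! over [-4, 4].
4096*sqrt(3)*cosh(16/3)/729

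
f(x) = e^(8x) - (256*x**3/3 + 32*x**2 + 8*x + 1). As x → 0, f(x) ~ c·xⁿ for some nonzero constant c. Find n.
4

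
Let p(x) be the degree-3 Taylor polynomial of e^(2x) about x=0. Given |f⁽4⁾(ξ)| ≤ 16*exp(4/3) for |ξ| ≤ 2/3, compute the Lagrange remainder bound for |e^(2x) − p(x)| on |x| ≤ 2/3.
32*exp(4/3)/243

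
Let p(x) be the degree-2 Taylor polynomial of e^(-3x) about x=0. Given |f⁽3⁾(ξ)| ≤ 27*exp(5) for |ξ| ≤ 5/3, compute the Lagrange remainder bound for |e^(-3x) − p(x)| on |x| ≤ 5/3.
125*exp(5)/6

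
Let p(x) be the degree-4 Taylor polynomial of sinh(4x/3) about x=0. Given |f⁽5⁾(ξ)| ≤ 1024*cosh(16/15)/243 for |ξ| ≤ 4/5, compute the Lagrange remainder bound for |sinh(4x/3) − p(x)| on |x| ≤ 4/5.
131072*cosh(16/15)/11390625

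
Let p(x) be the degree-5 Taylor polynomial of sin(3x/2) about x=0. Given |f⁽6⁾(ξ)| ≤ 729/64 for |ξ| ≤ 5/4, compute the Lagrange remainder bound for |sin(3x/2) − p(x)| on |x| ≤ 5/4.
253125/4194304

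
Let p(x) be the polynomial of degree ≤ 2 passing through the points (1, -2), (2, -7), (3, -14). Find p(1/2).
-1/4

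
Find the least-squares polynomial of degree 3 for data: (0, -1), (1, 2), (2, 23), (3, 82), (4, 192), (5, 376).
-131/126 + (-223/756)x + (23/63)x² + (319/108)x³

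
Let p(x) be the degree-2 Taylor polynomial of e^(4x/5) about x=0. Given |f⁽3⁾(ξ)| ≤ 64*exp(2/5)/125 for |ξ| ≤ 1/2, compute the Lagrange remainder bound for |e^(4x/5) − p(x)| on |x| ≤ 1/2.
4*exp(2/5)/375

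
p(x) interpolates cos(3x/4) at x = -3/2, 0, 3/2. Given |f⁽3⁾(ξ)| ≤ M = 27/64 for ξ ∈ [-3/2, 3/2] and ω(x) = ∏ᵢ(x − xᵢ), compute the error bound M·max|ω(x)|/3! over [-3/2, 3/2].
27*sqrt(3)/512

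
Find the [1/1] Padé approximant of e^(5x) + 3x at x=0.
(103*x/16 + 1)/(1 - 25*x/16)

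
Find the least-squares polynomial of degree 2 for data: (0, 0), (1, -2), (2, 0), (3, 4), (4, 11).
-1/7 + (-102/35)x + (10/7)x²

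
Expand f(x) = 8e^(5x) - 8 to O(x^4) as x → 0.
40*x + 100*x**2 + 500*x**3/3 + O(x**4)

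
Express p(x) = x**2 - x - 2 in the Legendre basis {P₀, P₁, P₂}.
(-5/3)P₀ - P₁ + (2/3)P₂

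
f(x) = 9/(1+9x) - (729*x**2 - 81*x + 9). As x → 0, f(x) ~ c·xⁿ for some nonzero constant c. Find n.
3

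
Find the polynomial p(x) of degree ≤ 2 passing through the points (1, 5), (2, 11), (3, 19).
x**2 + 3*x + 1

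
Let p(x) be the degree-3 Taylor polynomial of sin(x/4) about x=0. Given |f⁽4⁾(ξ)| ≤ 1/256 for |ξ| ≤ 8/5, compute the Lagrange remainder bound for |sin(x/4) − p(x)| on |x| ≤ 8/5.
2/1875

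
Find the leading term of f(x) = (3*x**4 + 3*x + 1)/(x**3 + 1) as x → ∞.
3*x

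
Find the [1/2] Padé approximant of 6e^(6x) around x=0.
(12*x + 6)/(6*x**2 - 4*x + 1)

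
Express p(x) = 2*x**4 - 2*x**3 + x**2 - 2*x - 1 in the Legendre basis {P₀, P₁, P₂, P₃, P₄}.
(-4/15)P₀ + (-16/5)P₁ + (38/21)P₂ + (-4/5)P₃ + (16/35)P₄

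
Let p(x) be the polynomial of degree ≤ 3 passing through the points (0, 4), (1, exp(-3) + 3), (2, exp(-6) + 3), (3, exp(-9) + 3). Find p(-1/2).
(-35*exp(6) - 5 + 21*exp(3) + 83*exp(9))*exp(-9)/16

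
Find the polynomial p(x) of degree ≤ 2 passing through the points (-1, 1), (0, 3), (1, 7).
x**2 + 3*x + 3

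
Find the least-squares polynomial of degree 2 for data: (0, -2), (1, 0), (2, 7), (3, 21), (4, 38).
-74/35 + (-33/70)x + (37/14)x²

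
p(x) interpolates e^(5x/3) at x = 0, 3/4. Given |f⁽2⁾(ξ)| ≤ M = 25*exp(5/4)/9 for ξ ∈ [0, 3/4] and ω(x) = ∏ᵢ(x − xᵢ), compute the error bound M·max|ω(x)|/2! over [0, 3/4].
25*exp(5/4)/128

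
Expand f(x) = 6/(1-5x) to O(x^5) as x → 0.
6 + 30*x + 150*x**2 + 750*x**3 + 3750*x**4 + O(x**5)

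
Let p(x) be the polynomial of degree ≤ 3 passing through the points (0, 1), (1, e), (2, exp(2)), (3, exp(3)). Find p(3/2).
-exp(3)/16 - 1/16 + 9*e/16 + 9*exp(2)/16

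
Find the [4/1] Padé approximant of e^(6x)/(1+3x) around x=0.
(162*x**4/5 + 72*x**3/5 + 54*x**2/5 + 18*x/5 + 1)/(3*x/5 + 1)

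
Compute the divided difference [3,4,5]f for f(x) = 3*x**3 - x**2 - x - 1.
35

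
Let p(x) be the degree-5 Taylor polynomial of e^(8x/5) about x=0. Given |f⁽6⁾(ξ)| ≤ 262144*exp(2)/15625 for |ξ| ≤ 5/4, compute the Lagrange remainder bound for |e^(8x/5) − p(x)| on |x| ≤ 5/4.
4*exp(2)/45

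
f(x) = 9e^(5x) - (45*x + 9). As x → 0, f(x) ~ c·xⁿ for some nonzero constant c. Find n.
2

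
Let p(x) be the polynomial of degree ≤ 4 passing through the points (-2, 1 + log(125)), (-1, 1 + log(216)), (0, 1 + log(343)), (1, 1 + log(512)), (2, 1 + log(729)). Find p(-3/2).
1 + log(864*2**(1/4)*3**(3/64)*5**(105/128)*7**(23/64)/49)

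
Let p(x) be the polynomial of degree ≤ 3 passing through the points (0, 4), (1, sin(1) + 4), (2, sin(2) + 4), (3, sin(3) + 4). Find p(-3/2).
-189*sin(1)/16 - 35*sin(3)/16 + 4 + 135*sin(2)/16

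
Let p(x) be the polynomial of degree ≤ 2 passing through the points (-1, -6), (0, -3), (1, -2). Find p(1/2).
-9/4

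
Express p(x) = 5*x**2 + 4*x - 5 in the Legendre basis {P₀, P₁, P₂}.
(-10/3)P₀ + (4)P₁ + (10/3)P₂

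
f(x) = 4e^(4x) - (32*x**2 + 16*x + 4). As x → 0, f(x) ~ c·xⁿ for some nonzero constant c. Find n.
3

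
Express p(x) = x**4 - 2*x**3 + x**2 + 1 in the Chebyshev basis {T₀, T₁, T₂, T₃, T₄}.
(15/8)T₀ + (-3/2)T₁ + T₂ + (-1/2)T₃ + (1/8)T₄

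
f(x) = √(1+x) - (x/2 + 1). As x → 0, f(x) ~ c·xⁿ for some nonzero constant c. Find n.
2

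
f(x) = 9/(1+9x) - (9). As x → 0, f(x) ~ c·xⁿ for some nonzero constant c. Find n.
1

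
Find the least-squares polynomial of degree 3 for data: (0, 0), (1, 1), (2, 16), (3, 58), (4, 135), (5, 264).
-11/126 + (-1315/756)x + (251/252)x² + (107/54)x³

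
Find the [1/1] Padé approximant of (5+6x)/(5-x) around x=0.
(6*x/5 + 1)/(1 - x/5)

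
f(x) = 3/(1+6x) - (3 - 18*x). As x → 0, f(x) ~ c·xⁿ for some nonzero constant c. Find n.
2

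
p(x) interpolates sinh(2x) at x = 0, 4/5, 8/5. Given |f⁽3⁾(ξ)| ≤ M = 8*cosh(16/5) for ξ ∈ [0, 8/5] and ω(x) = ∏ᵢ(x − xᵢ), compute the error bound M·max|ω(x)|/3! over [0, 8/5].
512*sqrt(3)*cosh(16/5)/3375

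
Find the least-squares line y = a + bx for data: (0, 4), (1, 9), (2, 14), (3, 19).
a = 4, b = 5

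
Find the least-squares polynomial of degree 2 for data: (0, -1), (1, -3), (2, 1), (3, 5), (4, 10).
-8/5 - x + x²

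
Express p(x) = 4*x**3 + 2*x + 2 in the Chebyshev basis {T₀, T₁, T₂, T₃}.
(2)T₀ + (5)T₁ + T₃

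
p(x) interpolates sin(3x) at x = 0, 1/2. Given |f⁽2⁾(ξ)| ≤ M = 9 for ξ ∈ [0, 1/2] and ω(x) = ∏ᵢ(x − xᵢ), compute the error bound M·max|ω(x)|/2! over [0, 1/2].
9/32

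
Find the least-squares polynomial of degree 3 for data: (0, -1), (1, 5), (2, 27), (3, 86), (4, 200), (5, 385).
-103/126 + (271/108)x + (-37/126)x² + (329/108)x³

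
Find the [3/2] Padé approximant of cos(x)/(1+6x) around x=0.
(427*x**3/142 - 427*x**2/852 - 6*x + 1)/(1 - 30673*x**2/852)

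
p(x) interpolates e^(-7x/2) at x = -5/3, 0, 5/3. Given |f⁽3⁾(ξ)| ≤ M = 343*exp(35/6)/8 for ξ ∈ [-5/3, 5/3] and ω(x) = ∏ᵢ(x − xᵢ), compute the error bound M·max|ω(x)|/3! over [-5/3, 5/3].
42875*sqrt(3)*exp(35/6)/5832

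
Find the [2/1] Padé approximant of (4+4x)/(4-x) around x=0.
(x + 1)/(1 - x/4)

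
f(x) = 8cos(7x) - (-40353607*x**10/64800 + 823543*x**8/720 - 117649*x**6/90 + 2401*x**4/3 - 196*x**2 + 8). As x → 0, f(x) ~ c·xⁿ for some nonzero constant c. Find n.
12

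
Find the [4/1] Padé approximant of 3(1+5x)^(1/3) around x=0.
(625*x**4/81 - 200*x**3/27 + 10*x**2 + 16*x + 3)/(11*x/3 + 1)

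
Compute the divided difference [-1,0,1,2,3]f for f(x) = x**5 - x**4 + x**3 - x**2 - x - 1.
4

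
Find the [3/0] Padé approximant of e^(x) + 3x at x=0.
x**3/6 + x**2/2 + 4*x + 1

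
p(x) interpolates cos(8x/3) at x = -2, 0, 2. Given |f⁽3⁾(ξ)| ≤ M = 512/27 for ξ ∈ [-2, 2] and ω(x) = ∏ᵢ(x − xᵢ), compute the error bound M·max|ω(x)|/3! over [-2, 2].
4096*sqrt(3)/729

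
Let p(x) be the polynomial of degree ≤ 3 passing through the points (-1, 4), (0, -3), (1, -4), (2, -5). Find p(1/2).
-31/8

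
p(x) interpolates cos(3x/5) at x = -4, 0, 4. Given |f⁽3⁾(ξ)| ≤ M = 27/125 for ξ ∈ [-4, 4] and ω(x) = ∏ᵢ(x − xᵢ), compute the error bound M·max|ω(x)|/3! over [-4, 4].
64*sqrt(3)/125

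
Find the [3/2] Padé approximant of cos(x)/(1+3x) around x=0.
(103*x**3/68 - 103*x**2/204 - 3*x + 1)/(1 - 1837*x**2/204)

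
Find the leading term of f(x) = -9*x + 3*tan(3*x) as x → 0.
27*x**3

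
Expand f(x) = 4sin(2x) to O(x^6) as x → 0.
8*x - 16*x**3/3 + 16*x**5/15 + O(x**6)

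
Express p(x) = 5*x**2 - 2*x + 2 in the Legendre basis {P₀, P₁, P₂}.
(11/3)P₀ + (-2)P₁ + (10/3)P₂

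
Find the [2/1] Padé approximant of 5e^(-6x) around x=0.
(30*x**2 - 20*x + 5)/(2*x + 1)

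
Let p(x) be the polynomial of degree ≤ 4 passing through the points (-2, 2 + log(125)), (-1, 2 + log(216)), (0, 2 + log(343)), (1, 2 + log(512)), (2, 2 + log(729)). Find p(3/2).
2 + log(9216*sqrt(2)*3**(19/64)*5**(113/128)*7**(23/64)/245)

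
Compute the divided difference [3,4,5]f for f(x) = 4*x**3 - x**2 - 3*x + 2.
47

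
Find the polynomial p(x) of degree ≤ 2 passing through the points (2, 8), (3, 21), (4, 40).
3*x**2 - 2*x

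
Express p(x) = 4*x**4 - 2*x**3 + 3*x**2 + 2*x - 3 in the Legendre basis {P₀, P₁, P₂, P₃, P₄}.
(-6/5)P₀ + (4/5)P₁ + (30/7)P₂ + (-4/5)P₃ + (32/35)P₄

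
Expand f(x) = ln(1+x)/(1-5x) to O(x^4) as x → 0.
x + 9*x**2/2 + 137*x**3/6 + O(x**4)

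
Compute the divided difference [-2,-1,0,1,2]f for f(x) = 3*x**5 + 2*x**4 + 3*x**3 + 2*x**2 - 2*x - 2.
2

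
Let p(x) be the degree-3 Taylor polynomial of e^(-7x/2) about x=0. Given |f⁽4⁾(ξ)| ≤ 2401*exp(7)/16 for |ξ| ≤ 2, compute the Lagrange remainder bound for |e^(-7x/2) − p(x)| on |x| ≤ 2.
2401*exp(7)/24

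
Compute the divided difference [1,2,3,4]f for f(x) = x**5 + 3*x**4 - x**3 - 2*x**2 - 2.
94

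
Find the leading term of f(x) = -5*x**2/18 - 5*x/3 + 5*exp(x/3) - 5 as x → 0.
5*x**3/162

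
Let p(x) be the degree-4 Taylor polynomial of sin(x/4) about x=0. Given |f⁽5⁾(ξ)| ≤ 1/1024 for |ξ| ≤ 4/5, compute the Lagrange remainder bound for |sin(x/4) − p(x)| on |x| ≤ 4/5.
1/375000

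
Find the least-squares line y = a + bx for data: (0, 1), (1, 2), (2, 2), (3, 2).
a = 13/10, b = 3/10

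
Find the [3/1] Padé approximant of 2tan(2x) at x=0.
16*x**3/3 + 4*x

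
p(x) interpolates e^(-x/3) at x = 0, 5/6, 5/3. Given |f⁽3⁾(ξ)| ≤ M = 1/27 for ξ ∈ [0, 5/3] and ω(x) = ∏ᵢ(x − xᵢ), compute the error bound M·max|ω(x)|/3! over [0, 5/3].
125*sqrt(3)/157464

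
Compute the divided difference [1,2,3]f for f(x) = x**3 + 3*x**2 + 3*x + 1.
9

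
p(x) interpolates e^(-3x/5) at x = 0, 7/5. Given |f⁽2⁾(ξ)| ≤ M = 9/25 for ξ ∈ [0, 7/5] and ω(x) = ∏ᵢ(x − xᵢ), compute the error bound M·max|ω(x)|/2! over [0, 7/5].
441/5000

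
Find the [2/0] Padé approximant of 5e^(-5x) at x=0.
125*x**2/2 - 25*x + 5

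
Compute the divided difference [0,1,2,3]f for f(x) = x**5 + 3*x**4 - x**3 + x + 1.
42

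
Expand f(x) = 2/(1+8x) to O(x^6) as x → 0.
2 - 16*x + 128*x**2 - 1024*x**3 + 8192*x**4 - 65536*x**5 + O(x**6)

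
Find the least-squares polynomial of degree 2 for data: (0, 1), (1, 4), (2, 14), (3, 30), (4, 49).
22/35 + (47/35)x + (19/7)x²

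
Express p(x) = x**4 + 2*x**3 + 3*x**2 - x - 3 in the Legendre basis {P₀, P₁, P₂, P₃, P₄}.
(-9/5)P₀ + (1/5)P₁ + (18/7)P₂ + (4/5)P₃ + (8/35)P₄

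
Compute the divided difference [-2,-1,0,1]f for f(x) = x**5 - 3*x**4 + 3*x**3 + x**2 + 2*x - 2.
14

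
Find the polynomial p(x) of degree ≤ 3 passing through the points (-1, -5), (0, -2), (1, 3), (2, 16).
x**3 + x**2 + 3*x - 2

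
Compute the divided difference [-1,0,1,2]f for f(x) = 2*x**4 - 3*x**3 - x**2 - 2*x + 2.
1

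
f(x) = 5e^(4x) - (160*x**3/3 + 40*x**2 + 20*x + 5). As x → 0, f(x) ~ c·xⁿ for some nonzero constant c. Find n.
4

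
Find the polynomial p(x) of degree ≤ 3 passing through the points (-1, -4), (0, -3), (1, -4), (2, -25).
-3*x**3 - x**2 + 3*x - 3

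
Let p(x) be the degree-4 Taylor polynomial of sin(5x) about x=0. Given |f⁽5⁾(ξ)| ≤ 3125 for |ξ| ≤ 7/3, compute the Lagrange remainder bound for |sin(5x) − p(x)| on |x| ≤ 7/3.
10504375/5832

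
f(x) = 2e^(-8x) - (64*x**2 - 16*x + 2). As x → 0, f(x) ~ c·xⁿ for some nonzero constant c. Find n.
3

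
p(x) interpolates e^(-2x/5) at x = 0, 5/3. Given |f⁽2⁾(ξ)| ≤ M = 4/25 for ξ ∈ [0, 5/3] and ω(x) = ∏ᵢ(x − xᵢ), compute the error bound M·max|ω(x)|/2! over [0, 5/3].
1/18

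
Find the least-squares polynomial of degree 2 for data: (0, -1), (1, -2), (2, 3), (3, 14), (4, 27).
-47/35 + (-88/35)x + (17/7)x²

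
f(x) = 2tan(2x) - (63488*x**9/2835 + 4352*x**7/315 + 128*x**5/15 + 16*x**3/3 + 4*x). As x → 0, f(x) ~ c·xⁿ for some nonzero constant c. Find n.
11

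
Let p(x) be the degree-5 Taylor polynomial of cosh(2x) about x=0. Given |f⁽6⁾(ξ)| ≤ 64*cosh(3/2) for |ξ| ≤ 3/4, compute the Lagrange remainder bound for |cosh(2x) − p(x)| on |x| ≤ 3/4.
81*cosh(3/2)/5120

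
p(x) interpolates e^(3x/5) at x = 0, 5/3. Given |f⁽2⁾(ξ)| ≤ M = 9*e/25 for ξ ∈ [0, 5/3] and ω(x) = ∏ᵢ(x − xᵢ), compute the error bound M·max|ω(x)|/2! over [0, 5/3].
e/8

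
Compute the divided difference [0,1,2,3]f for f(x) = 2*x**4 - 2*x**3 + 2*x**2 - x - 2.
10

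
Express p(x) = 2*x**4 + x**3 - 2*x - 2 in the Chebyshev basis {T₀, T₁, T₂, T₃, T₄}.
(-5/4)T₀ + (-5/4)T₁ + T₂ + (1/4)T₃ + (1/4)T₄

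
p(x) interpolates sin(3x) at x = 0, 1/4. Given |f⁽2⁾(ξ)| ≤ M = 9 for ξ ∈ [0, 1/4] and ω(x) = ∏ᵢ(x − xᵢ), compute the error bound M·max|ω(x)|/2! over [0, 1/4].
9/128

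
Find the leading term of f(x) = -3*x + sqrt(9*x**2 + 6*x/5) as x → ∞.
1/5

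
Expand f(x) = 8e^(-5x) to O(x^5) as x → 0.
8 - 40*x + 100*x**2 - 500*x**3/3 + 625*x**4/3 + O(x**5)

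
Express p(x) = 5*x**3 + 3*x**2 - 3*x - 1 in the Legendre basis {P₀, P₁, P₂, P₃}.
(2)P₂ + (2)P₃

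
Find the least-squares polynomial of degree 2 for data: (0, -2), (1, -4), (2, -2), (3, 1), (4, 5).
-82/35 + (-127/70)x + (13/14)x²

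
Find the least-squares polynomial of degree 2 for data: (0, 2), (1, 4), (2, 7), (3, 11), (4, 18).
76/35 + (53/70)x + (11/14)x²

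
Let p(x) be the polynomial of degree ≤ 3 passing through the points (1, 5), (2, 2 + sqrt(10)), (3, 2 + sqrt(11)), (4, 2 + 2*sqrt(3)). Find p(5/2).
-sqrt(3)/8 + 9*sqrt(10)/16 + 29/16 + 9*sqrt(11)/16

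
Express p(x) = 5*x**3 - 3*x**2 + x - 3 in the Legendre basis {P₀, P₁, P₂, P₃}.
(-4)P₀ + (4)P₁ + (-2)P₂ + (2)P₃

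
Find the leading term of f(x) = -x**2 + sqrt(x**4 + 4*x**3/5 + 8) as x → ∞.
2*x/5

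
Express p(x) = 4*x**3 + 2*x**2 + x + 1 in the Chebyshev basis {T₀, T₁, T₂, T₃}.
(2)T₀ + (4)T₁ + T₂ + T₃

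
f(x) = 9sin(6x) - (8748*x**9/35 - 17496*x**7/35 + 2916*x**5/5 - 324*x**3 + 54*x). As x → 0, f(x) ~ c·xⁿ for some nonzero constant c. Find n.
11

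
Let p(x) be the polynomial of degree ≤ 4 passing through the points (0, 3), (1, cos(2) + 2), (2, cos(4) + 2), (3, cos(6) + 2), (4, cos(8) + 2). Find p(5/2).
45*cos(4)/64 - 5*cos(8)/128 - 5*cos(2)/32 + 15*cos(6)/32 + 259/128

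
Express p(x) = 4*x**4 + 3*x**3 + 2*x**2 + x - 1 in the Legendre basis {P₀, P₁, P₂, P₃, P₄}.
(7/15)P₀ + (14/5)P₁ + (76/21)P₂ + (6/5)P₃ + (32/35)P₄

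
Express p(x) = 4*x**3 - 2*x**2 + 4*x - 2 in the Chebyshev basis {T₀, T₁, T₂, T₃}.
(-3)T₀ + (7)T₁ - T₂ + T₃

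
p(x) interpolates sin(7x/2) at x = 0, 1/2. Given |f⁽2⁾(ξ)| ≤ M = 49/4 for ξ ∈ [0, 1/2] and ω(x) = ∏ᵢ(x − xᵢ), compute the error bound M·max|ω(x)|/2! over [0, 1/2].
49/128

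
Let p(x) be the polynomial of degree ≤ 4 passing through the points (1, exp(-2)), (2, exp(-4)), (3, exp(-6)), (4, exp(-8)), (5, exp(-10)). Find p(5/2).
(-5*exp(8) - 20*exp(2) + 3 + 90*exp(4) + 60*exp(6))*exp(-10)/128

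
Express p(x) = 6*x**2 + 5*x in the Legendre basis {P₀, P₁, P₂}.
(2)P₀ + (5)P₁ + (4)P₂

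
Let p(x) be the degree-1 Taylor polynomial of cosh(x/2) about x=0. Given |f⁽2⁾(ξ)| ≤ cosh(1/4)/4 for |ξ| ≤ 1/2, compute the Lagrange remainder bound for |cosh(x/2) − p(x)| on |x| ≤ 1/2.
cosh(1/4)/32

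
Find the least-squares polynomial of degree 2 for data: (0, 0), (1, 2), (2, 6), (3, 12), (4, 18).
-6/35 + (61/35)x + (5/7)x²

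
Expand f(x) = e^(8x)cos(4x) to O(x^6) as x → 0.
1 + 8*x + 24*x**2 + 64*x**3/3 - 224*x**4/3 - 4864*x**5/15 + O(x**6)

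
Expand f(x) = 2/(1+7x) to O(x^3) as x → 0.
2 - 14*x + 98*x**2 + O(x**3)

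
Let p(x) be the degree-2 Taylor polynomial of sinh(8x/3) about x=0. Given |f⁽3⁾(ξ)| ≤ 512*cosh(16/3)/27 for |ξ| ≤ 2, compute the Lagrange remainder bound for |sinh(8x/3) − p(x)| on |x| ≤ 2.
2048*cosh(16/3)/81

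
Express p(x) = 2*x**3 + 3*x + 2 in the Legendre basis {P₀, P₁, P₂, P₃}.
(2)P₀ + (21/5)P₁ + (4/5)P₃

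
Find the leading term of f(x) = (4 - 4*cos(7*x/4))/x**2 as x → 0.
49/8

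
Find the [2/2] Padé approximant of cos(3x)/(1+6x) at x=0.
(-129*x**2/28 + x/7 + 1)/(3*x**2/4 + 43*x/7 + 1)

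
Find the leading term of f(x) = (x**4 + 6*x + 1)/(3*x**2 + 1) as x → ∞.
x**2/3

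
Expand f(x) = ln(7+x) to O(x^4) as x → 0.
log(7) + x/7 - x**2/98 + x**3/1029 + O(x**4)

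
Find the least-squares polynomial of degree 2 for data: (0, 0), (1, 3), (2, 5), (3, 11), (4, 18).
11/35 + (34/35)x + (6/7)x²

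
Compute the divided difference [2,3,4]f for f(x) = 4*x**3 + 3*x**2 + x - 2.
39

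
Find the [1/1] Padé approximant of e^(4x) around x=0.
(2*x + 1)/(1 - 2*x)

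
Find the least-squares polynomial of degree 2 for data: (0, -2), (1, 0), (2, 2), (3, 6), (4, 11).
-13/7 + (32/35)x + (4/7)x²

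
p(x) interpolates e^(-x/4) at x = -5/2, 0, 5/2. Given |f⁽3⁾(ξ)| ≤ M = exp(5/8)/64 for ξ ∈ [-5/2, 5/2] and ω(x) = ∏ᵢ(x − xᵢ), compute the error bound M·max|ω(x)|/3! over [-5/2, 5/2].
125*sqrt(3)*exp(5/8)/13824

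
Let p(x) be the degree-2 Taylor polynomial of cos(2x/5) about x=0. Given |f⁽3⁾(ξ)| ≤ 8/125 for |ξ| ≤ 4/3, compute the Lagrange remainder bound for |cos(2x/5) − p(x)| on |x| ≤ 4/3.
256/10125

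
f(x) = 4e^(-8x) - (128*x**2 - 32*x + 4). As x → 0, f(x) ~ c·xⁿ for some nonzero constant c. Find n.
3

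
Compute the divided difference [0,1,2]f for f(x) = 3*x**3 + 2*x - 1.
9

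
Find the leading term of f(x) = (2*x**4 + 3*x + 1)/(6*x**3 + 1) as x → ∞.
x/3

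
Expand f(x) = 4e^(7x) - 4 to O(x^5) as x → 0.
28*x + 98*x**2 + 686*x**3/3 + 2401*x**4/6 + O(x**5)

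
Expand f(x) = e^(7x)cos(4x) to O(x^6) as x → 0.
1 + 7*x + 33*x**2/2 + 7*x**3/6 - 2047*x**4/24 - 29113*x**5/120 + O(x**6)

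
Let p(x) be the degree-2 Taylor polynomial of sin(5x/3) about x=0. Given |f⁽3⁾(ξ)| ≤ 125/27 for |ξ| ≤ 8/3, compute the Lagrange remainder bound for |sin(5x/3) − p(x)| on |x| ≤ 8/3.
32000/2187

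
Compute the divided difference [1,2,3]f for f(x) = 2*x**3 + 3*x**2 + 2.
15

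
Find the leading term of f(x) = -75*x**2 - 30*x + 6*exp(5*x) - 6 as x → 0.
125*x**3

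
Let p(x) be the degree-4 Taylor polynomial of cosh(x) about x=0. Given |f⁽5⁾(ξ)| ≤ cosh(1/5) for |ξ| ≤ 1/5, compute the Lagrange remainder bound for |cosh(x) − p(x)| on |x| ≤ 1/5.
cosh(1/5)/375000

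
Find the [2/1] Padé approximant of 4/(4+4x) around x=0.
1/(x + 1)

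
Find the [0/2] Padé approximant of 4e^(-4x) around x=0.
4/(8*x**2 + 4*x + 1)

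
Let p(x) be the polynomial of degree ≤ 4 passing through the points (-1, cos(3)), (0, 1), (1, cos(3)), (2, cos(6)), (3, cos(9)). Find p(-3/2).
693*cos(3)/128 - 105/32 - 45*cos(6)/32 + 35*cos(9)/128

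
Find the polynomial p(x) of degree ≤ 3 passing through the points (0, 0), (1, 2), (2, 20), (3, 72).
3*x**3 - x**2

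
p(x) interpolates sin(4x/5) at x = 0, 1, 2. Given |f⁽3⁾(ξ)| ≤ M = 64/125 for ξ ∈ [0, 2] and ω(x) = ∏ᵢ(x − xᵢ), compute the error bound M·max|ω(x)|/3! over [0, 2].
64*sqrt(3)/3375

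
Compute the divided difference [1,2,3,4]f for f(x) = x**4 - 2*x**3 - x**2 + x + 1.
8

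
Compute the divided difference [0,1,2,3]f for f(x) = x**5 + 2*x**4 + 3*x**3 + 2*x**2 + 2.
40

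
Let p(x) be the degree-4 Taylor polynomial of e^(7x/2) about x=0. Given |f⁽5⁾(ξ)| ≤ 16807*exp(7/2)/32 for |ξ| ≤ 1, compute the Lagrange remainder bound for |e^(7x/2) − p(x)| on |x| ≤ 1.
16807*exp(7/2)/3840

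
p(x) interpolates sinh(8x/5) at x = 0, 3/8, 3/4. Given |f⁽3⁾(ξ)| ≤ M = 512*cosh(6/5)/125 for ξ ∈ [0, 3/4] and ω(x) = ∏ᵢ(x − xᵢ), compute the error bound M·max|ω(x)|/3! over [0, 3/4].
sqrt(3)*cosh(6/5)/125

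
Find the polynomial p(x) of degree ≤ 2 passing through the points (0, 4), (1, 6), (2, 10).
x**2 + x + 4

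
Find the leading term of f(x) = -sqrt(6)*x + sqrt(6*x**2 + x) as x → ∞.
sqrt(6)/12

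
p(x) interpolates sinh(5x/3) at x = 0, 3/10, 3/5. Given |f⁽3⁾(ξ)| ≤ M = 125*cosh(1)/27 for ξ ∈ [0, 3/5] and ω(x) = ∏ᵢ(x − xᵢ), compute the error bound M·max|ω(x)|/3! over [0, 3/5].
sqrt(3)*cosh(1)/216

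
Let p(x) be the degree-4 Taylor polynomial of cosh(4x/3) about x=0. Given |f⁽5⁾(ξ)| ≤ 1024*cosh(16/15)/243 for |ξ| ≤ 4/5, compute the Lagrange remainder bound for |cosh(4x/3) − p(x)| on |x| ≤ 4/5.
131072*cosh(16/15)/11390625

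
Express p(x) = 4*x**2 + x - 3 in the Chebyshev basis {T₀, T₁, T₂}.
-T₀ + T₁ + (2)T₂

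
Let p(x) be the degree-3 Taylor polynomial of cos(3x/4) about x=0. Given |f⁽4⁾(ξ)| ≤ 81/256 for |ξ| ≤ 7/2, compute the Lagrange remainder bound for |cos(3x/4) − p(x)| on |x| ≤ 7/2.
64827/32768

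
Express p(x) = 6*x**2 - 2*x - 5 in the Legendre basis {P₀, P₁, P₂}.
(-3)P₀ + (-2)P₁ + (4)P₂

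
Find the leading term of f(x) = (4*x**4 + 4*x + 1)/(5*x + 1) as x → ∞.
4*x**3/5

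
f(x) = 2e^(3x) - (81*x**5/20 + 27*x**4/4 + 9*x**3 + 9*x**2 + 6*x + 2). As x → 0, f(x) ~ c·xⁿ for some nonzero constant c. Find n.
6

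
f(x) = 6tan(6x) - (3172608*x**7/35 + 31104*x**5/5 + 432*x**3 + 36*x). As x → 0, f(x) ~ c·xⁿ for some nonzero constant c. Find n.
9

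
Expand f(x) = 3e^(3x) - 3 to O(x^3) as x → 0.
9*x + 27*x**2/2 + O(x**3)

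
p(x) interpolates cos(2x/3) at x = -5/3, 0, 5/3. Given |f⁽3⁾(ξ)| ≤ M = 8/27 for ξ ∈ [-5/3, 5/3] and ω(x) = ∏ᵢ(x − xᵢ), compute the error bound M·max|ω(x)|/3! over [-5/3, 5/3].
1000*sqrt(3)/19683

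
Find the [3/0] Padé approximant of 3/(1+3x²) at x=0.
3 - 9*x**2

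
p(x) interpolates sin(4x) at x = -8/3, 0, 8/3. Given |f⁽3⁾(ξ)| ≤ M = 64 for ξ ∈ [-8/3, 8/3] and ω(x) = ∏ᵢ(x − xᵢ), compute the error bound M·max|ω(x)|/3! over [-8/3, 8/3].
32768*sqrt(3)/729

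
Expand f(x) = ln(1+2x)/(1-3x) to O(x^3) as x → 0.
2*x + 4*x**2 + O(x**3)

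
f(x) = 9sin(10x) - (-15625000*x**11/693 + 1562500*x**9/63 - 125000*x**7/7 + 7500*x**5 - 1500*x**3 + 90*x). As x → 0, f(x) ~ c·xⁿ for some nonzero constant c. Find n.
13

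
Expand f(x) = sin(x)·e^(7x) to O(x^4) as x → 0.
x + 7*x**2 + 73*x**3/3 + O(x**4)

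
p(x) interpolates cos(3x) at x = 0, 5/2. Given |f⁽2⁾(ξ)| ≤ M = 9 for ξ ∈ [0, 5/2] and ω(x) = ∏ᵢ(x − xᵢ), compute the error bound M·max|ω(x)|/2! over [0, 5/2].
225/32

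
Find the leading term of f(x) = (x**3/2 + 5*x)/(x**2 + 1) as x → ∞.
x/2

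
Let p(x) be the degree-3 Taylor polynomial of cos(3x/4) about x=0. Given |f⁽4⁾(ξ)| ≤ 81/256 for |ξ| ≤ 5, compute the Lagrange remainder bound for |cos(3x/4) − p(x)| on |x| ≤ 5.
16875/2048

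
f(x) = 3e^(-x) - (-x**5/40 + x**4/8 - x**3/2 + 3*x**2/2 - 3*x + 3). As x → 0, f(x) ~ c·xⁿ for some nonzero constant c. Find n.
6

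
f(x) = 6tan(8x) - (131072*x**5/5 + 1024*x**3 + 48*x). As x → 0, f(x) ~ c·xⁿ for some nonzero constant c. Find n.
7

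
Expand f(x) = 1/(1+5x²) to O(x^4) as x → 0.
1 - 5*x**2 + O(x**4)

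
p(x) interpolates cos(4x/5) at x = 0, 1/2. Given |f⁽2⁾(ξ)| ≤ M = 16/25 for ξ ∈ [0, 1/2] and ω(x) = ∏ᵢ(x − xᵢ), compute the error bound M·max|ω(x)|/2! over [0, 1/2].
1/50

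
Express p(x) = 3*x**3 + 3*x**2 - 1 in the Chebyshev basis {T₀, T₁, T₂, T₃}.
(1/2)T₀ + (9/4)T₁ + (3/2)T₂ + (3/4)T₃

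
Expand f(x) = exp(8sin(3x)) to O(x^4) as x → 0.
1 + 24*x + 288*x**2 + 2268*x**3 + O(x**4)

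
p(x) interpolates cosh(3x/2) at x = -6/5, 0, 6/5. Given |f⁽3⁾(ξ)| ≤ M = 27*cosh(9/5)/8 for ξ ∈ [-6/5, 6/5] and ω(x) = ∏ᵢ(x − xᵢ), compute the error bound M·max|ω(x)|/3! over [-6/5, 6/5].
27*sqrt(3)*cosh(9/5)/125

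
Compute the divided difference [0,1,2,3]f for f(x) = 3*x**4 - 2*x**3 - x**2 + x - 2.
16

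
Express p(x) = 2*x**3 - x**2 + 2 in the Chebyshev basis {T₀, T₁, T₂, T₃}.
(3/2)T₀ + (3/2)T₁ + (-1/2)T₂ + (1/2)T₃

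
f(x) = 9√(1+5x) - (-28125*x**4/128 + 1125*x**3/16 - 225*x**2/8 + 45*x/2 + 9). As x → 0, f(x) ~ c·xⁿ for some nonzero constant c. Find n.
5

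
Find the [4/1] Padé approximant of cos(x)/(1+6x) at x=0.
(x**4/24 - x**2/2 + 1)/(6*x + 1)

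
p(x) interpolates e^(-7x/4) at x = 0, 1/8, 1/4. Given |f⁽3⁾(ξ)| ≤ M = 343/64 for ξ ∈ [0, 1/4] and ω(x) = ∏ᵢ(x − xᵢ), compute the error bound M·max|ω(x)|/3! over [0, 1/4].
343*sqrt(3)/884736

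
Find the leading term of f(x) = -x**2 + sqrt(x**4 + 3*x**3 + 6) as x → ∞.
3*x/2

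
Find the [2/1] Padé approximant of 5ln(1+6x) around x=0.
30*x*(x + 1)/(4*x + 1)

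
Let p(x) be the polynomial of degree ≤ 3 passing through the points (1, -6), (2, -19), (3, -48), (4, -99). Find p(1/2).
-29/8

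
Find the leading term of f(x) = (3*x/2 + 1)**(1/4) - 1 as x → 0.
3*x/8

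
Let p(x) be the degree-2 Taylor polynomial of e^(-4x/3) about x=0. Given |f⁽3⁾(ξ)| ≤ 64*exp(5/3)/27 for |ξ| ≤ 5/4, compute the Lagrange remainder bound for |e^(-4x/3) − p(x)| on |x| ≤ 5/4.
125*exp(5/3)/162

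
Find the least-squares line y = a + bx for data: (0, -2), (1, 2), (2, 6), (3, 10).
a = -2, b = 4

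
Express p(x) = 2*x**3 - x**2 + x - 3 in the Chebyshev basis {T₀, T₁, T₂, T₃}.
(-7/2)T₀ + (5/2)T₁ + (-1/2)T₂ + (1/2)T₃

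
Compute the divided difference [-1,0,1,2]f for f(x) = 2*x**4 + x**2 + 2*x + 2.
4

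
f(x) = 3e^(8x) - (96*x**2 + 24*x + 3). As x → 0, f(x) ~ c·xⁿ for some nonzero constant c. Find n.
3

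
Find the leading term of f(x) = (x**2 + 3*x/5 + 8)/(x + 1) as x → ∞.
x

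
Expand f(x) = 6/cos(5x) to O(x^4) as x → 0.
6 + 75*x**2 + O(x**4)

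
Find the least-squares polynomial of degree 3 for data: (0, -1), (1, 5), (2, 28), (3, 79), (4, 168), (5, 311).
-145/126 + (1921/756)x + (127/63)x² + (215/108)x³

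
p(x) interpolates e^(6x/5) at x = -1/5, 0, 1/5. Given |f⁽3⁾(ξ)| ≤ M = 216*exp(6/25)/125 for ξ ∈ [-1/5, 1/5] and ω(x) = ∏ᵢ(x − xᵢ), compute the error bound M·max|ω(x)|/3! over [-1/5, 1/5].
8*sqrt(3)*exp(6/25)/15625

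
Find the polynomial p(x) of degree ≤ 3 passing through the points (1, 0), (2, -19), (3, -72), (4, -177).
-3*x**3 + x**2 - x + 3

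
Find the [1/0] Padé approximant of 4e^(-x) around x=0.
4 - 4*x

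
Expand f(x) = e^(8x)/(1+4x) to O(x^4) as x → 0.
1 + 4*x + 16*x**2 + 64*x**3/3 + O(x**4)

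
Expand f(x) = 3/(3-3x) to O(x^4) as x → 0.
1 + x + x**2 + x**3 + O(x**4)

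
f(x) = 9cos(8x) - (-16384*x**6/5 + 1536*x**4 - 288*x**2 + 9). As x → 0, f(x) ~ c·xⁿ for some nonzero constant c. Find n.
8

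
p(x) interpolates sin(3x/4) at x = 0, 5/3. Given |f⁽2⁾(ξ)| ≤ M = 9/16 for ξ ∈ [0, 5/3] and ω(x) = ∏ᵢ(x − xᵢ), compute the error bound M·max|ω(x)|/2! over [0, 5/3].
25/128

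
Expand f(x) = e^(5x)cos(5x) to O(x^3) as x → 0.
1 + 5*x + O(x**3)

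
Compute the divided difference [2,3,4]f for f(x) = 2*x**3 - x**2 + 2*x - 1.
17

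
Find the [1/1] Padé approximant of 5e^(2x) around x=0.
(5*x + 5)/(1 - x)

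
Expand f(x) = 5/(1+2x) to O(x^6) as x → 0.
5 - 10*x + 20*x**2 - 40*x**3 + 80*x**4 - 160*x**5 + O(x**6)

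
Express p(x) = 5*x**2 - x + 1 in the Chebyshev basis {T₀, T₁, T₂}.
(7/2)T₀ - T₁ + (5/2)T₂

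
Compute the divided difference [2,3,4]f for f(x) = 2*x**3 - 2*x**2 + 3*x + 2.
16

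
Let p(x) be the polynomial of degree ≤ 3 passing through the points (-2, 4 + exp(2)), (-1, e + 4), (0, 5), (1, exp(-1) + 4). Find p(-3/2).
(1 + e*(5*exp(2) + 15*e + 59))*exp(-1)/16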